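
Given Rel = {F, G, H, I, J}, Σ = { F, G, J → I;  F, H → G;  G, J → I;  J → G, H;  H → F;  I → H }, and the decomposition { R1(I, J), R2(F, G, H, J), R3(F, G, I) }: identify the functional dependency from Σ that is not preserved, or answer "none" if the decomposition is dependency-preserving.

I → H

Check I → H: no single fragment contains all of {H, I}, and the restricted closure of {I} across the fragments never reaches {H}.
F, G, J → I is preserved.
F, H → G is preserved.
G, J → I is preserved.
J → G, H is preserved.
H → F is preserved.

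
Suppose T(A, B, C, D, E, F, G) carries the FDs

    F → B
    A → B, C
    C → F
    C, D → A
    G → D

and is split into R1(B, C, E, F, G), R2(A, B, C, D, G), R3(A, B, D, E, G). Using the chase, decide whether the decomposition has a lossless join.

Chase test. Columns are A, B, C, D, E, F, G; row i has aⱼ where attribute j ∈ Ri, else bᵢⱼ.
Initial tableau (one row per fragment):
  row 1: b11 a2 a3 b14 a5 a6 a7
  row 2: a1 a2 a3 a4 b25 b26 a7
  row 3: a1 a2 b33 a4 a5 b36 a7
Rows 2 and 3 agree on A; apply A→B, C and equate their B, C entries.
Rows 1 and 2 agree on C; apply C→F and equate their F entries.
Rows 1 and 3 agree on C; apply C→F and equate their F entries.
Rows 1 and 2 agree on G; apply G→D and equate their D entries.
Rows 1 and 2 agree on C, D; apply C, D→A and equate their A entries.
Row 1 is now all distinguished symbols — the join is lossless.

Yes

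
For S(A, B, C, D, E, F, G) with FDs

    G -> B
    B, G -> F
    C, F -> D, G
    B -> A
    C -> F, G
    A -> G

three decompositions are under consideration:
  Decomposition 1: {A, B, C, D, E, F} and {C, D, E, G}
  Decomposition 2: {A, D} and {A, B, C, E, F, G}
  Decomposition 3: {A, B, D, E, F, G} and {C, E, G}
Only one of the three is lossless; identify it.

Decomposition 1: common = {C, D, E}, closure = {A, B, C, D, E, F, G} → lossless.
Decomposition 2: common = {A}, closure = {A, B, F, G} → lossy.
Decomposition 3: common = {E, G}, closure = {A, B, E, F, G} → lossy.

Decomposition 1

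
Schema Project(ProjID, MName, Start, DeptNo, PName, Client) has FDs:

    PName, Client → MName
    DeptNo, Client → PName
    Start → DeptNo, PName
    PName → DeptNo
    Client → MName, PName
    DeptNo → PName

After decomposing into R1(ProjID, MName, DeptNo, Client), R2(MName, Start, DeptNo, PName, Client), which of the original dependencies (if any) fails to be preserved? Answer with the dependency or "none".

none

PName, Client → MName lies within R2.
DeptNo, Client → PName lies within R2.
Start → DeptNo, PName lies within R2.
PName → DeptNo lies within R2.
Client → MName, PName lies within R2.
DeptNo → PName lies within R2.
Every dependency is enforceable on the fragments, so the decomposition is dependency-preserving.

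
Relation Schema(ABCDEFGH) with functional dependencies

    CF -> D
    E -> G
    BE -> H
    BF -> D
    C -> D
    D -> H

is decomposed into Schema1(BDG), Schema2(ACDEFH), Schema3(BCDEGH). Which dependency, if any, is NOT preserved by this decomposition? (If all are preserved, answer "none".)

BF -> D

Check BF → D: no single fragment contains all of {BDF}, and the restricted closure of {BF} across the fragments never reaches {D}.
CF → D is preserved.
E → G is preserved.
BE → H is preserved.
C → D is preserved.
D → H is preserved.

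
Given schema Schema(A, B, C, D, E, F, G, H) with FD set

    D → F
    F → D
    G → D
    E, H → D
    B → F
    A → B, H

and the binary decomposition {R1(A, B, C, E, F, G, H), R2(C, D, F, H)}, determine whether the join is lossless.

Yes

Common attributes: R1 ∩ R2 = {C, F, H}.
Closure of {C, F, H}: F → D applies, adding D. So (C, F, H)⁺ = {C, D, F, H}.
This closure contains every attribute of R2, so R1 ∩ R2 → R2. The join is lossless.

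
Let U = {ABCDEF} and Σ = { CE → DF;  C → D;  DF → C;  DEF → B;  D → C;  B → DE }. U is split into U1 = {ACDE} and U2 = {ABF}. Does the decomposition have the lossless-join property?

No

Common attributes: U1 ∩ U2 = {A}.
No dependency enlarges {A}, so (A)⁺ = {A}.
The closure contains neither all of U1 = {ACDE} nor all of U2 = {ABF}, so the common attributes are not a superkey of either fragment. The join is lossy.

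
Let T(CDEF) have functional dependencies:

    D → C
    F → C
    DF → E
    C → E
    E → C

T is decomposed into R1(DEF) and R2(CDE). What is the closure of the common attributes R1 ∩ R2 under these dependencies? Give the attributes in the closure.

CDE

R1 ∩ R2 = {DE}.
D → C applies, adding C
Closure: {CDE}.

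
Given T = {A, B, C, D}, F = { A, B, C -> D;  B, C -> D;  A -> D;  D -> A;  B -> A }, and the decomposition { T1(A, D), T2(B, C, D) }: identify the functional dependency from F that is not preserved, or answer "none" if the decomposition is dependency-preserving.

none

A, B, C → D: restricted closure across fragments reaches D.
B, C → D lies within T2.
A → D lies within T1.
D → A lies within T1.
B → A: restricted closure across fragments reaches A.
Every dependency is enforceable on the fragments, so the decomposition is dependency-preserving.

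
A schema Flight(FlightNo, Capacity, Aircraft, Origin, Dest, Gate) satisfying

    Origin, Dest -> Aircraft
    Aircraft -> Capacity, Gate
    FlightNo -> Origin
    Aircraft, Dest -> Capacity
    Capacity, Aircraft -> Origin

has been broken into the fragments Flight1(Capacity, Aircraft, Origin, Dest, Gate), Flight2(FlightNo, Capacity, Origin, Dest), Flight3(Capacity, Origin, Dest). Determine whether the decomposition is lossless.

Yes

Chase test. Columns are FlightNo, Capacity, Aircraft, Origin, Dest, Gate; row i has aⱼ where attribute j ∈ Flighti, else bᵢⱼ.
Initial tableau (one row per fragment):
  row 1: b11 a2 a3 a4 a5 a6
  row 2: a1 a2 b23 a4 a5 b26
  row 3: b31 a2 b33 a4 a5 b36
Rows 1 and 2 agree on Origin, Dest; apply Origin, Dest→Aircraft and equate their Aircraft entries.
Rows 1 and 3 agree on Origin, Dest; apply Origin, Dest→Aircraft and equate their Aircraft entries.
Rows 1 and 2 agree on Aircraft; apply Aircraft→Capacity, Gate and equate their Capacity, Gate entries.
Rows 1 and 3 agree on Aircraft; apply Aircraft→Capacity, Gate and equate their Capacity, Gate entries.
Row 2 is now all distinguished symbols — the join is lossless.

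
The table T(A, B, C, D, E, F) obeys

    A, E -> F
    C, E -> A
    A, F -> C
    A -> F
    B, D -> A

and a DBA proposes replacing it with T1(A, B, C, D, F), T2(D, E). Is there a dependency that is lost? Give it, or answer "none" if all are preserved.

C, E -> A

Check C, E → A: no single fragment contains all of {A, C, E}, and the restricted closure of {C, E} across the fragments never reaches {A}.
A, E → F is preserved.
A, F → C is preserved.
A → F is preserved.
B, D → A is preserved.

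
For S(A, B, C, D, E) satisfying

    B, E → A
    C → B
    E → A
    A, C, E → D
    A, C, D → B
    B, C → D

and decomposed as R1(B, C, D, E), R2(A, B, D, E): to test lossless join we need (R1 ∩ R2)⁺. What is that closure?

R1 ∩ R2 = {B, D, E}.
B, E → A applies, adding A
Closure: {A, B, D, E}.

A, B, D, E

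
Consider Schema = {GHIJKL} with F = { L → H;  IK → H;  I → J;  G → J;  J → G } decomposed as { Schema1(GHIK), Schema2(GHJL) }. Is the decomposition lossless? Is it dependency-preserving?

Lossless test: (GH)⁺ = {GHJ}, which is a superkey of neither fragment — lossy.
Dependency preservation: I → J is not contained in any single fragment, but the restricted closure of its left-hand side across the fragments still reaches the right-hand side; the remaining FDs each lie inside some fragment. All dependencies are preserved.

lossy but dependency-preserving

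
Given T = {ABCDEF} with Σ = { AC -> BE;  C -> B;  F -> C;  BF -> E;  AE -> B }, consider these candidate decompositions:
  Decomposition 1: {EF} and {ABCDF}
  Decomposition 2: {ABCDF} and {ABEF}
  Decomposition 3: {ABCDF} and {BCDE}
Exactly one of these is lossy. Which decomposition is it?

Decomposition 1: common = {F}, closure = {BCEF} → lossless.
Decomposition 2: common = {ABF}, closure = {ABCEF} → lossless.
Decomposition 3: common = {BCD}, closure = {BCD} → lossy.

Decomposition 3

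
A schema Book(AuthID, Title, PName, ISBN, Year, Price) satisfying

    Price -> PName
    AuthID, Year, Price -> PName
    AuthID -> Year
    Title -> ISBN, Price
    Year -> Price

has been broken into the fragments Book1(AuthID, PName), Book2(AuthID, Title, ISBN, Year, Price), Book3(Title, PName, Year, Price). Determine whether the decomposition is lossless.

Yes

Chase test. Columns are AuthID, Title, PName, ISBN, Year, Price; row i has aⱼ where attribute j ∈ Booki, else bᵢⱼ.
Initial tableau (one row per fragment):
  row 1: a1 b12 a3 b14 b15 b16
  row 2: a1 a2 b23 a4 a5 a6
  row 3: b31 a2 a3 b34 a5 a6
Rows 2 and 3 agree on Price; apply Price→PName and equate their PName entries.
Rows 1 and 2 agree on AuthID; apply AuthID→Year and equate their Year entries.
Rows 2 and 3 agree on Title; apply Title→ISBN, Price and equate their ISBN, Price entries.
Rows 1 and 2 agree on Year; apply Year→Price and equate their Price entries.
Row 2 is now all distinguished symbols — the join is lossless.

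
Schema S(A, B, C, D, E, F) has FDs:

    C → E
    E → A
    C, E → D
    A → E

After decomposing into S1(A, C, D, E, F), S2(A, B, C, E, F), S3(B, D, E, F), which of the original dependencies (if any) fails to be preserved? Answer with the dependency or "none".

none

C → E lies within S1.
E → A lies within S1.
C, E → D lies within S1.
A → E lies within S1.
Every dependency is enforceable on the fragments, so the decomposition is dependency-preserving.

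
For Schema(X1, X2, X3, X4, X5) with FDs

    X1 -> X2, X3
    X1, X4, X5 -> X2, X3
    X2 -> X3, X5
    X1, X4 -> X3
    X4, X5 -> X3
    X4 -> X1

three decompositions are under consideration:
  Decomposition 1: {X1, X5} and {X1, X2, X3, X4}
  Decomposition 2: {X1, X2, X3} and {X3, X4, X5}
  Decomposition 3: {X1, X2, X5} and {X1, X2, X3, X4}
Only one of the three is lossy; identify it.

Decomposition 1: common = {X1}, closure = {X1, X2, X3, X5} → lossless.
Decomposition 2: common = {X3}, closure = {X3} → lossy.
Decomposition 3: common = {X1, X2}, closure = {X1, X2, X3, X5} → lossless.

Decomposition 2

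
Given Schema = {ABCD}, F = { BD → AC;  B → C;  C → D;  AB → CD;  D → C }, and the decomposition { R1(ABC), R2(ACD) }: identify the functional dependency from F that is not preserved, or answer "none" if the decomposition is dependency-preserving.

BD → AC: restricted closure across fragments reaches AC.
B → C lies within R1.
C → D lies within R2.
AB → CD: restricted closure across fragments reaches CD.
D → C lies within R2.
Every dependency is enforceable on the fragments, so the decomposition is dependency-preserving.

none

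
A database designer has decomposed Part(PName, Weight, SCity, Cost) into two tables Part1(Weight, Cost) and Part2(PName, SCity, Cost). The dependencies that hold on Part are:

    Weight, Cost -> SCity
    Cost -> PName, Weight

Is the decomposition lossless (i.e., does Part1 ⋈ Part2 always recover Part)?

Common attributes: Part1 ∩ Part2 = {Cost}.
Closure of {Cost}: Cost → PName, Weight applies, adding PName, Weight; Weight, Cost → SCity applies, adding SCity. So (Cost)⁺ = {PName, Weight, SCity, Cost}.
This closure contains every attribute of Part1, so Part1 ∩ Part2 → Part1. The join is lossless.

Yes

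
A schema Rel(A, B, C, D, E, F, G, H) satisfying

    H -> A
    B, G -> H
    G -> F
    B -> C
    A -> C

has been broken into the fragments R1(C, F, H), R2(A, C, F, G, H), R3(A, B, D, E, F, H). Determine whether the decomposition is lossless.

No

Chase test. Columns are A, B, C, D, E, F, G, H; row i has aⱼ where attribute j ∈ Ri, else bᵢⱼ.
Initial tableau (one row per fragment):
  row 1: b11 b12 a3 b14 b15 a6 b17 a8
  row 2: a1 b22 a3 b24 b25 a6 a7 a8
  row 3: a1 a2 b33 a4 a5 a6 b37 a8
Rows 1 and 2 agree on H; apply H→A and equate their A entries.
Rows 1 and 3 agree on A; apply A→C and equate their C entries.
No row becomes fully distinguished — the join is lossy.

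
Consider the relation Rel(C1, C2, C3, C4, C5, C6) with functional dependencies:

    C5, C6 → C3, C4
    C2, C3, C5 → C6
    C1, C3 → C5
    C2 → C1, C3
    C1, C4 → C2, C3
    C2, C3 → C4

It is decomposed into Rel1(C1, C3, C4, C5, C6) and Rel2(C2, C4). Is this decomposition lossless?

No

Common attributes: Rel1 ∩ Rel2 = {C4}.
No dependency enlarges {C4}, so (C4)⁺ = {C4}.
The closure contains neither all of Rel1 = {C1, C3, C4, C5, C6} nor all of Rel2 = {C2, C4}, so the common attributes are not a superkey of either fragment. The join is lossy.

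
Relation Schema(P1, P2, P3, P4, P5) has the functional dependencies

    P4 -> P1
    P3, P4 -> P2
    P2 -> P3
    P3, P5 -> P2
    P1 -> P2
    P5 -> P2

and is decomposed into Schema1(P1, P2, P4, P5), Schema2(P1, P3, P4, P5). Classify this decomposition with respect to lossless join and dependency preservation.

lossless but not dependency-preserving

Lossless test: (P1, P4, P5)⁺ = {P1, P2, P3, P4, P5}, which contains all of one fragment — lossless.
Dependency preservation: the restricted closure of {P2} across the fragments never reaches {P3}, so P2 → P3 cannot be enforced without a join — not preserved.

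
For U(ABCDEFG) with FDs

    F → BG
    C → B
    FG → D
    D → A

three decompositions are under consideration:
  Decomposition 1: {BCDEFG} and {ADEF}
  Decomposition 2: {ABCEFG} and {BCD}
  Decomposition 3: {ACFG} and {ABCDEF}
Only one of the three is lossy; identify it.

Decomposition 2

Decomposition 1: common = {DEF}, closure = {ABDEFG} → lossless.
Decomposition 2: common = {BC}, closure = {BC} → lossy.
Decomposition 3: common = {ACF}, closure = {ABCDFG} → lossless.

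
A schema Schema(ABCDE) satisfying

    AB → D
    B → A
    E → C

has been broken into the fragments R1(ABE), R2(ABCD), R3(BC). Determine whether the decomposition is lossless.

No

Chase test. Columns are ABCDE; row i has aⱼ where attribute j ∈ Ri, else bᵢⱼ.
Initial tableau (one row per fragment):
  row 1: a1 a2 b13 b14 a5
  row 2: a1 a2 a3 a4 b25
  row 3: b31 a2 a3 b34 b35
Rows 1 and 2 agree on AB; apply AB→D and equate their D entries.
Rows 1 and 3 agree on B; apply B→A and equate their A entries.
Rows 1 and 3 agree on AB; apply AB→D and equate their D entries.
No row becomes fully distinguished — the join is lossy.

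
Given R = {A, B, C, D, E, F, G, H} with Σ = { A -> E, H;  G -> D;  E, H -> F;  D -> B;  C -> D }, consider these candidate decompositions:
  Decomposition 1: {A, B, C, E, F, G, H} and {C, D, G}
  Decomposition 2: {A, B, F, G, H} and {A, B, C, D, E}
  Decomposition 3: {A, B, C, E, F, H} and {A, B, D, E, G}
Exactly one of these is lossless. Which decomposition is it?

Decomposition 1: common = {C, G}, closure = {B, C, D, G} → lossless.
Decomposition 2: common = {A, B}, closure = {A, B, E, F, H} → lossy.
Decomposition 3: common = {A, B, E}, closure = {A, B, E, F, H} → lossy.

Decomposition 1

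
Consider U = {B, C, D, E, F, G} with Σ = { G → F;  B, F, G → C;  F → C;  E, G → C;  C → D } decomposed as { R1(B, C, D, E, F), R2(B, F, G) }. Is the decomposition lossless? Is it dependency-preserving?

lossy but dependency-preserving

Lossless test: (B, F)⁺ = {B, C, D, F}, which is a superkey of neither fragment — lossy.
Dependency preservation: B, F, G → C; E, G → C are not contained in any single fragment, but the restricted closure of each left-hand side across the fragments still reaches the right-hand side; the remaining FDs each lie inside some fragment. All dependencies are preserved.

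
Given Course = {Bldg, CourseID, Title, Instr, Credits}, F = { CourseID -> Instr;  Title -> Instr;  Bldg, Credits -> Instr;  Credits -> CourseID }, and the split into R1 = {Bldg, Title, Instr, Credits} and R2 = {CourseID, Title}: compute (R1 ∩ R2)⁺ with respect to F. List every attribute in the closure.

R1 ∩ R2 = {Title}.
Title → Instr applies, adding Instr
Closure: {Title, Instr}.

Title, Instr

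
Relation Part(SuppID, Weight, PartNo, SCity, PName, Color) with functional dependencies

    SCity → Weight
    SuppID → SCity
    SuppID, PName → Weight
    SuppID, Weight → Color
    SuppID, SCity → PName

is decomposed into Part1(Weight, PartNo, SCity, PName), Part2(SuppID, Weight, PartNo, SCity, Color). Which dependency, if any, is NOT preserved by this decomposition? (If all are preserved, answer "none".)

Check SuppID, SCity → PName: no single fragment contains all of {SuppID, SCity, PName}, and the restricted closure of {SuppID, SCity} across the fragments never reaches {PName}.
SCity → Weight is preserved.
SuppID → SCity is preserved.
SuppID, PName → Weight is preserved.
SuppID, Weight → Color is preserved.

SuppID, SCity → PName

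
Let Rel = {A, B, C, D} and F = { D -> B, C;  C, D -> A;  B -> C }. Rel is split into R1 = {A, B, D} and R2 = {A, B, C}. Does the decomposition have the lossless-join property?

Yes

Common attributes: R1 ∩ R2 = {A, B}.
Closure of {A, B}: B → C applies, adding C. So (A, B)⁺ = {A, B, C}.
This closure contains every attribute of R2, so R1 ∩ R2 → R2. The join is lossless.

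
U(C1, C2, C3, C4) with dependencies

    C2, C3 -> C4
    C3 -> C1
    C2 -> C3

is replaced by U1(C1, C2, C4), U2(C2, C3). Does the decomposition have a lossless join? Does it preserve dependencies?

Lossless test: (C2)⁺ = {C1, C2, C3, C4}, which contains all of one fragment — lossless.
Dependency preservation: the restricted closure of {C3} across the fragments never reaches {C1}, so C3 → C1 cannot be enforced without a join — not preserved.

lossless but not dependency-preserving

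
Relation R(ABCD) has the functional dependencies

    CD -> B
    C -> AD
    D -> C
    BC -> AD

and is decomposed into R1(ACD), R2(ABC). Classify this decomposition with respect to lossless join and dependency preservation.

Lossless test: (AC)⁺ = {ABCD}, which contains all of one fragment — lossless.
Dependency preservation: CD → B; BC → AD are not contained in any single fragment, but the restricted closure of each left-hand side across the fragments still reaches the right-hand side; the remaining FDs each lie inside some fragment. All dependencies are preserved.

lossless and dependency-preserving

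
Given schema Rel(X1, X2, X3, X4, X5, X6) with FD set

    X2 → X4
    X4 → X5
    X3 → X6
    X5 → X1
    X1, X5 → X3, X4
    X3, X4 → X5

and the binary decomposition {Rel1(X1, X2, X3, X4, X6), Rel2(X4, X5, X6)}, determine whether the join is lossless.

Yes

Common attributes: Rel1 ∩ Rel2 = {X4, X6}.
Closure of {X4, X6}: X4 → X5 applies, adding X5; X5 → X1 applies, adding X1; X1, X5 → X3, X4 applies, adding X3. So (X4, X6)⁺ = {X1, X3, X4, X5, X6}.
This closure contains every attribute of Rel2, so Rel1 ∩ Rel2 → Rel2. The join is lossless.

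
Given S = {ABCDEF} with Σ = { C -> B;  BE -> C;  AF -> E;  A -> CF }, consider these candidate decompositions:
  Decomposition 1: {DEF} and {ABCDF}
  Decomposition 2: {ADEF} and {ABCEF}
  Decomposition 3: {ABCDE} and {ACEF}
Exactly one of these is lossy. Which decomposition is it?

Decomposition 1: common = {DF}, closure = {DF} → lossy.
Decomposition 2: common = {AEF}, closure = {ABCEF} → lossless.
Decomposition 3: common = {ACE}, closure = {ABCEF} → lossless.

Decomposition 1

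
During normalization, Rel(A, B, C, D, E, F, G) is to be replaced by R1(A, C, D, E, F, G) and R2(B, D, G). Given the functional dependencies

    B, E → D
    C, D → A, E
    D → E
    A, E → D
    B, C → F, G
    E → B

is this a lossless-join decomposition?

Common attributes: R1 ∩ R2 = {D, G}.
Closure of {D, G}: D → E applies, adding E; E → B applies, adding B. So (D, G)⁺ = {B, D, E, G}.
This closure contains every attribute of R2, so R1 ∩ R2 → R2. The join is lossless.

Yes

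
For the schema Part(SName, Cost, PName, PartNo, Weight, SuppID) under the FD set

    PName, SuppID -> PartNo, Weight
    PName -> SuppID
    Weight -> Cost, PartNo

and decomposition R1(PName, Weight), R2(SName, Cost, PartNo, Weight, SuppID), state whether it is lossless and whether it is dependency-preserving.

lossy and not dependency-preserving

Lossless test: (Weight)⁺ = {Cost, PartNo, Weight}, which is a superkey of neither fragment — lossy.
Dependency preservation: the restricted closure of {PName} across the fragments never reaches {SuppID}, so PName → SuppID cannot be enforced without a join — not preserved.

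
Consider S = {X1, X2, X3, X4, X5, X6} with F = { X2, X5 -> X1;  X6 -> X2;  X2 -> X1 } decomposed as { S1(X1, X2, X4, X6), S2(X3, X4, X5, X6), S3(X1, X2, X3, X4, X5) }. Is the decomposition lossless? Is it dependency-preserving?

Lossless test (chase): Rows 1 and 2 agree on X6; apply X6→X2 and equate their X2 entries. Rows 1 and 2 agree on X2; apply X2→X1 and equate their X1 entries. Row 2 is now all distinguished symbols — the join is lossless.
Dependency preservation: every FD's attributes lie within a single fragment, so each can be enforced locally — preserved.

lossless and dependency-preserving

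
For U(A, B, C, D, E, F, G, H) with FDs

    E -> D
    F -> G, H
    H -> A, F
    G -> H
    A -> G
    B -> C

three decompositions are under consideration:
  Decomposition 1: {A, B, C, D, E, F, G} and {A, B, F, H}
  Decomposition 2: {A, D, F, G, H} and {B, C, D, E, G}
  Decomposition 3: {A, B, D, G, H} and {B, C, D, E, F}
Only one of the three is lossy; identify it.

Decomposition 1: common = {A, B, F}, closure = {A, B, C, F, G, H} → lossless.
Decomposition 2: common = {D, G}, closure = {A, D, F, G, H} → lossless.
Decomposition 3: common = {B, D}, closure = {B, C, D} → lossy.

Decomposition 3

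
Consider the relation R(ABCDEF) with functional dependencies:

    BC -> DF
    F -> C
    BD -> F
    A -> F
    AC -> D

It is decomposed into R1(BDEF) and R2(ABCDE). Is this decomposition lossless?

Yes

Common attributes: R1 ∩ R2 = {BDE}.
Closure of {BDE}: BD → F applies, adding F; F → C applies, adding C. So (BDE)⁺ = {BCDEF}.
This closure contains every attribute of R1, so R1 ∩ R2 → R1. The join is lossless.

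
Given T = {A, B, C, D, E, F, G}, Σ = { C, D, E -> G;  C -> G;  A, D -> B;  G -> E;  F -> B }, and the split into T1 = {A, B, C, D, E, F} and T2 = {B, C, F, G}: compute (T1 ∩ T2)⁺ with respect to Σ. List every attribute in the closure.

T1 ∩ T2 = {B, C, F}.
C → G applies, adding G
G → E applies, adding E
Closure: {B, C, E, F, G}.

B, C, E, F, G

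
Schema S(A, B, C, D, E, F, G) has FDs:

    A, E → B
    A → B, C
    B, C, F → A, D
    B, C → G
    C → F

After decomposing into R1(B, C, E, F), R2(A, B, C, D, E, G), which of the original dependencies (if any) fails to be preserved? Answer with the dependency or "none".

A, E → B lies within R2.
A → B, C lies within R2.
B, C, F → A, D: restricted closure across fragments reaches A, D.
B, C → G lies within R2.
C → F lies within R1.
Every dependency is enforceable on the fragments, so the decomposition is dependency-preserving.

none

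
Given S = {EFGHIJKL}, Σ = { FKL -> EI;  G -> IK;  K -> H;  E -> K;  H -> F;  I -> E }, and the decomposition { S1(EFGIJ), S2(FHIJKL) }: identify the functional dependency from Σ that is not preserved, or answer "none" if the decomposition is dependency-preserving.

Check E → K: no single fragment contains all of {EK}, and the restricted closure of {E} across the fragments never reaches {K}.
FKL → EI is preserved.
G → IK is preserved.
K → H is preserved.
H → F is preserved.
I → E is preserved.

E -> K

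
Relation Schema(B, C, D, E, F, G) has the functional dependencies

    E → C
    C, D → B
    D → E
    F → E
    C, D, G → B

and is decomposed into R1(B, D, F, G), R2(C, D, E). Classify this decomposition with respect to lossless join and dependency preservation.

lossless but not dependency-preserving

Lossless test: (D)⁺ = {B, C, D, E}, which contains all of one fragment — lossless.
Dependency preservation: the restricted closure of {F} across the fragments never reaches {E}, so F → E cannot be enforced without a join — not preserved.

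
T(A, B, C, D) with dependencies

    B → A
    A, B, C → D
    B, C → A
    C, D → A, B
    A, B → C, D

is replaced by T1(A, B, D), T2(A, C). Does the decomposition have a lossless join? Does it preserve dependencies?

lossy and not dependency-preserving

Lossless test: (A)⁺ = {A}, which is a superkey of neither fragment — lossy.
Dependency preservation: the restricted closure of {C, D} across the fragments never reaches {A, B}, so C, D → A, B cannot be enforced without a join — not preserved.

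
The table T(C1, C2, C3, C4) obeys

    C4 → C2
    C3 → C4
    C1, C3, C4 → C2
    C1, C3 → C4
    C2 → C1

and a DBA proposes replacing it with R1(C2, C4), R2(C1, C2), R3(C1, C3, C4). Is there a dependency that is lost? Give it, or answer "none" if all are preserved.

C4 → C2 lies within R1.
C3 → C4 lies within R3.
C1, C3, C4 → C2: restricted closure across fragments reaches C2.
C1, C3 → C4 lies within R3.
C2 → C1 lies within R2.
Every dependency is enforceable on the fragments, so the decomposition is dependency-preserving.

none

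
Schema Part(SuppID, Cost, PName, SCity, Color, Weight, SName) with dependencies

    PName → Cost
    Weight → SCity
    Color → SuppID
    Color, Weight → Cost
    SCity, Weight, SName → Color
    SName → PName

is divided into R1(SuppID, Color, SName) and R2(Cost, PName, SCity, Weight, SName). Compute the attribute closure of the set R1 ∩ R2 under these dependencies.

Cost, PName, SName

R1 ∩ R2 = {SName}.
SName → PName applies, adding PName
PName → Cost applies, adding Cost
Closure: {Cost, PName, SName}.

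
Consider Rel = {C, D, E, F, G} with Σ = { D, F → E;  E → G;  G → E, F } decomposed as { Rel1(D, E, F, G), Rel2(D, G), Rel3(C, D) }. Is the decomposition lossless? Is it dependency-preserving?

Lossless test (chase): Rows 1 and 2 agree on G; apply G→E, F and equate their E, F entries. No row becomes fully distinguished — the join is lossy.
Dependency preservation: every FD's attributes lie within a single fragment, so each can be enforced locally — preserved.

lossy but dependency-preserving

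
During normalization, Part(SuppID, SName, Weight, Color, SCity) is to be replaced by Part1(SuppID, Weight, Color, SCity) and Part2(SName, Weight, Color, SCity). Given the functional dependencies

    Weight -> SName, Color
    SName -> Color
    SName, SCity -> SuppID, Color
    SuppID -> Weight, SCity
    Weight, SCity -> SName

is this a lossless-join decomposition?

Common attributes: Part1 ∩ Part2 = {Weight, Color, SCity}.
Closure of {Weight, Color, SCity}: Weight → SName, Color applies, adding SName; SName, SCity → SuppID, Color applies, adding SuppID. So (Weight, Color, SCity)⁺ = {SuppID, SName, Weight, Color, SCity}.
This closure contains every attribute of Part1, so Part1 ∩ Part2 → Part1. The join is lossless.

Yes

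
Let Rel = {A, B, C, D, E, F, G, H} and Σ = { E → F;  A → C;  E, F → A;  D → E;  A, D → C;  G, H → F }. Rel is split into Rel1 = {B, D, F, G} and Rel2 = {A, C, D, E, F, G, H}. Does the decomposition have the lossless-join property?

Common attributes: Rel1 ∩ Rel2 = {D, F, G}.
Closure of {D, F, G}: D → E applies, adding E; E, F → A applies, adding A; A, D → C applies, adding C. So (D, F, G)⁺ = {A, C, D, E, F, G}.
The closure contains neither all of Rel1 = {B, D, F, G} nor all of Rel2 = {A, C, D, E, F, G, H}, so the common attributes are not a superkey of either fragment. The join is lossy.

No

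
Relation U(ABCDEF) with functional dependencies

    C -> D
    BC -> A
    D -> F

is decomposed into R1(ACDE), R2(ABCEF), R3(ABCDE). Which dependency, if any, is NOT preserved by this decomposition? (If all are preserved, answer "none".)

Check D → F: no single fragment contains all of {DF}, and the restricted closure of {D} across the fragments never reaches {F}.
C → D is preserved.
BC → A is preserved.

D -> F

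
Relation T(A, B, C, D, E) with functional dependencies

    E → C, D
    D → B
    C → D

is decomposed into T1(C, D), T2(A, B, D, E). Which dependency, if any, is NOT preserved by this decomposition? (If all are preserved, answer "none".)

E → C, D

Check E → C, D: no single fragment contains all of {C, D, E}, and the restricted closure of {E} across the fragments never reaches {C, D}.
D → B is preserved.
C → D is preserved.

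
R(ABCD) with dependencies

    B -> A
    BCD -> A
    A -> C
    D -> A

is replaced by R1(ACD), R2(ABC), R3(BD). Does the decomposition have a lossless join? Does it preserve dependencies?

lossless and dependency-preserving

Lossless test (chase): Rows 2 and 3 agree on B; apply B→A and equate their A entries. Rows 1 and 3 agree on A; apply A→C and equate their C entries. Row 3 is now all distinguished symbols — the join is lossless.
Dependency preservation: BCD → A is not contained in any single fragment, but the restricted closure of its left-hand side across the fragments still reaches the right-hand side; the remaining FDs each lie inside some fragment. All dependencies are preserved.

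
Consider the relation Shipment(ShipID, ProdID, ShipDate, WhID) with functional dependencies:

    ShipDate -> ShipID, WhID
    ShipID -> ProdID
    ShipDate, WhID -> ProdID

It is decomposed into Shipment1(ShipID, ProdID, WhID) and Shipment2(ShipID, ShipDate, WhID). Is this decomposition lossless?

Yes

Common attributes: Shipment1 ∩ Shipment2 = {ShipID, WhID}.
Closure of {ShipID, WhID}: ShipID → ProdID applies, adding ProdID. So (ShipID, WhID)⁺ = {ShipID, ProdID, WhID}.
This closure contains every attribute of Shipment1, so Shipment1 ∩ Shipment2 → Shipment1. The join is lossless.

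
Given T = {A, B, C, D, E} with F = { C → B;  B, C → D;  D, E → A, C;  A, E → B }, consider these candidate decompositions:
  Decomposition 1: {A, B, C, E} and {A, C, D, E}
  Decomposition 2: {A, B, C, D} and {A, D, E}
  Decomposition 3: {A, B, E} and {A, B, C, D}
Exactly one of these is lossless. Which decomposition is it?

Decomposition 1

Decomposition 1: common = {A, C, E}, closure = {A, B, C, D, E} → lossless.
Decomposition 2: common = {A, D}, closure = {A, D} → lossy.
Decomposition 3: common = {A, B}, closure = {A, B} → lossy.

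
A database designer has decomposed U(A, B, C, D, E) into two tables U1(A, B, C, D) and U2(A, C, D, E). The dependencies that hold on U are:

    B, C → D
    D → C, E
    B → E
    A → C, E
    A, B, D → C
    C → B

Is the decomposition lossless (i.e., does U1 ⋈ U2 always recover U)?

Common attributes: U1 ∩ U2 = {A, C, D}.
Closure of {A, C, D}: D → C, E applies, adding E; C → B applies, adding B. So (A, C, D)⁺ = {A, B, C, D, E}.
This closure contains every attribute of U1, so U1 ∩ U2 → U1. The join is lossless.

Yes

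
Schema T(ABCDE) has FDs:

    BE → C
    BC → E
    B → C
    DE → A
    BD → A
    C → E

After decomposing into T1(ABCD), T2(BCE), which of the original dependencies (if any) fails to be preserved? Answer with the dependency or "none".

Check DE → A: no single fragment contains all of {ADE}, and the restricted closure of {DE} across the fragments never reaches {A}.
BE → C is preserved.
BC → E is preserved.
B → C is preserved.
BD → A is preserved.
C → E is preserved.

DE → A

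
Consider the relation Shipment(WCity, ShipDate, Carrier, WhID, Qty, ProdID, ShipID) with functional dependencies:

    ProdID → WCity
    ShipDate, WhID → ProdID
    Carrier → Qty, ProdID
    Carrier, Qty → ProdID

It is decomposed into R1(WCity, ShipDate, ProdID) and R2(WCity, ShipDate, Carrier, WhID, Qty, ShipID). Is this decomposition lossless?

Common attributes: R1 ∩ R2 = {WCity, ShipDate}.
No dependency enlarges {WCity, ShipDate}, so (WCity, ShipDate)⁺ = {WCity, ShipDate}.
The closure contains neither all of R1 = {WCity, ShipDate, ProdID} nor all of R2 = {WCity, ShipDate, Carrier, WhID, Qty, ShipID}, so the common attributes are not a superkey of either fragment. The join is lossy.

No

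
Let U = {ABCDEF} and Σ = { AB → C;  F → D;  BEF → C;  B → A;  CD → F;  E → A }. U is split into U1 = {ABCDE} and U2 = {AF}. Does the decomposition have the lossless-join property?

Common attributes: U1 ∩ U2 = {A}.
No dependency enlarges {A}, so (A)⁺ = {A}.
The closure contains neither all of U1 = {ABCDE} nor all of U2 = {AF}, so the common attributes are not a superkey of either fragment. The join is lossy.

No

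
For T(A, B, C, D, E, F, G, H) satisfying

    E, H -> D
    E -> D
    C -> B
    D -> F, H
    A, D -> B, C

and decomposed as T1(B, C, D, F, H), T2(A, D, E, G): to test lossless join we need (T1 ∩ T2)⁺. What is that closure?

T1 ∩ T2 = {D}.
D → F, H applies, adding F, H
Closure: {D, F, H}.

D, F, H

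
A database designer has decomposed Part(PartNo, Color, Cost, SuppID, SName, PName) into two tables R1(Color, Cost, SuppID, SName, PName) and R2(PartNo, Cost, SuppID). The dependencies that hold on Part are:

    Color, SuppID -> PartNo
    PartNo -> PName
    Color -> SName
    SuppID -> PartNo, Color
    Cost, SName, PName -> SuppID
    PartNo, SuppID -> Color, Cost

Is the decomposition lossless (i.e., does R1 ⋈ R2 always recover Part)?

Common attributes: R1 ∩ R2 = {Cost, SuppID}.
Closure of {Cost, SuppID}: SuppID → PartNo, Color applies, adding PartNo, Color; PartNo → PName applies, adding PName; Color → SName applies, adding SName. So (Cost, SuppID)⁺ = {PartNo, Color, Cost, SuppID, SName, PName}.
This closure contains every attribute of R1, so R1 ∩ R2 → R1. The join is lossless.

Yes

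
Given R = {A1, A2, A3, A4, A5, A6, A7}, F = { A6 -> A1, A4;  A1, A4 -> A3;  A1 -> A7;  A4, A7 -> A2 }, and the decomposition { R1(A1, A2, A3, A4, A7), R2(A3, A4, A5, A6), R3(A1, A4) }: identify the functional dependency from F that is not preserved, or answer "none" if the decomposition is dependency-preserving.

A6 -> A1, A4

Check A6 → A1, A4: no single fragment contains all of {A1, A4, A6}, and the restricted closure of {A6} across the fragments never reaches {A1, A4}.
A1, A4 → A3 is preserved.
A1 → A7 is preserved.
A4, A7 → A2 is preserved.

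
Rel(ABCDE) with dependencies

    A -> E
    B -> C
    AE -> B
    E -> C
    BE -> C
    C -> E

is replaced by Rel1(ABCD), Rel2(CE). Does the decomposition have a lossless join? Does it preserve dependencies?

lossless and dependency-preserving

Lossless test: (C)⁺ = {CE}, which contains all of one fragment — lossless.
Dependency preservation: A → E; AE → B; BE → C are not contained in any single fragment, but the restricted closure of each left-hand side across the fragments still reaches the right-hand side; the remaining FDs each lie inside some fragment. All dependencies are preserved.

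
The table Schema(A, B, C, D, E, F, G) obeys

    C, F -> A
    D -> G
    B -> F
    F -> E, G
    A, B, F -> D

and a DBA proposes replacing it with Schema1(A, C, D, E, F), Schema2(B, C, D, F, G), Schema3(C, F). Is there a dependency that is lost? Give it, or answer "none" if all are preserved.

Check A, B, F → D: no single fragment contains all of {A, B, D, F}, and the restricted closure of {A, B, F} across the fragments never reaches {D}.
C, F → A is preserved.
D → G is preserved.
B → F is preserved.
F → E, G is preserved.

A, B, F -> D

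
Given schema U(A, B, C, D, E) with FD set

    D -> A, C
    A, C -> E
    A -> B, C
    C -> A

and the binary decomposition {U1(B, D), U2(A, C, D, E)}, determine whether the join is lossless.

Common attributes: U1 ∩ U2 = {D}.
Closure of {D}: D → A, C applies, adding A, C; A, C → E applies, adding E; A → B, C applies, adding B. So (D)⁺ = {A, B, C, D, E}.
This closure contains every attribute of U1, so U1 ∩ U2 → U1. The join is lossless.

Yes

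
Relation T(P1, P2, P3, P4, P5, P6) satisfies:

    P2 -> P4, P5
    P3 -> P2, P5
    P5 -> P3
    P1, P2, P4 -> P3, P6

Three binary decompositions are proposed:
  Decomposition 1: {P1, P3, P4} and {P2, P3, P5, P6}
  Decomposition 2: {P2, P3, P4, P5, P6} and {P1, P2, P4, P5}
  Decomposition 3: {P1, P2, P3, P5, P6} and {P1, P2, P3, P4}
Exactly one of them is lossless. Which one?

Decomposition 3

Decomposition 1: common = {P3}, closure = {P2, P3, P4, P5} → lossy.
Decomposition 2: common = {P2, P4, P5}, closure = {P2, P3, P4, P5} → lossy.
Decomposition 3: common = {P1, P2, P3}, closure = {P1, P2, P3, P4, P5, P6} → lossless.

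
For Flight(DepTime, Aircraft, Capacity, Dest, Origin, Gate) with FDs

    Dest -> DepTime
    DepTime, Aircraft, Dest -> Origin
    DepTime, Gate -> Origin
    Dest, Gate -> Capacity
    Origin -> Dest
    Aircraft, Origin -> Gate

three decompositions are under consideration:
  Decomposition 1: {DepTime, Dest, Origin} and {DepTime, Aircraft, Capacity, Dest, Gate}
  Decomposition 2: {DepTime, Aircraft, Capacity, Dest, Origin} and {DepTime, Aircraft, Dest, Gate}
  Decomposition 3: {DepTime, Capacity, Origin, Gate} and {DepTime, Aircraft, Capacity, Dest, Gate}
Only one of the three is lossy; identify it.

Decomposition 1: common = {DepTime, Dest}, closure = {DepTime, Dest} → lossy.
Decomposition 2: common = {DepTime, Aircraft, Dest}, closure = {DepTime, Aircraft, Capacity, Dest, Origin, Gate} → lossless.
Decomposition 3: common = {DepTime, Capacity, Gate}, closure = {DepTime, Capacity, Dest, Origin, Gate} → lossless.

Decomposition 1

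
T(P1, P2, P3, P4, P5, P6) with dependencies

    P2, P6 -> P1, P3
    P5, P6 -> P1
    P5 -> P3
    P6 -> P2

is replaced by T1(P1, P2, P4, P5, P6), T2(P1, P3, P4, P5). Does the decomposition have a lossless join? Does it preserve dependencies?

lossless but not dependency-preserving

Lossless test: (P1, P4, P5)⁺ = {P1, P3, P4, P5}, which contains all of one fragment — lossless.
Dependency preservation: the restricted closure of {P2, P6} across the fragments never reaches {P1, P3}, so P2, P6 → P1, P3 cannot be enforced without a join — not preserved.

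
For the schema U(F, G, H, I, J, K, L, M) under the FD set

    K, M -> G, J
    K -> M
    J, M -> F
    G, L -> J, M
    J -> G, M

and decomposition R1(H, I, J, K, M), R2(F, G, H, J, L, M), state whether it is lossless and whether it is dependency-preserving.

Lossless test: (H, J, M)⁺ = {F, G, H, J, M}, which is a superkey of neither fragment — lossy.
Dependency preservation: K, M → G, J is not contained in any single fragment, but the restricted closure of its left-hand side across the fragments still reaches the right-hand side; the remaining FDs each lie inside some fragment. All dependencies are preserved.

lossy but dependency-preserving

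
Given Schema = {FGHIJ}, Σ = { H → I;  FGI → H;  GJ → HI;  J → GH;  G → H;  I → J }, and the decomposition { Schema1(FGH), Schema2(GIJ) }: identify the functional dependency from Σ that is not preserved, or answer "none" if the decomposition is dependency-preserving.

none

H → I: restricted closure across fragments reaches I.
FGI → H: restricted closure across fragments reaches H.
GJ → HI: restricted closure across fragments reaches HI.
J → GH: restricted closure across fragments reaches GH.
G → H lies within Schema1.
I → J lies within Schema2.
Every dependency is enforceable on the fragments, so the decomposition is dependency-preserving.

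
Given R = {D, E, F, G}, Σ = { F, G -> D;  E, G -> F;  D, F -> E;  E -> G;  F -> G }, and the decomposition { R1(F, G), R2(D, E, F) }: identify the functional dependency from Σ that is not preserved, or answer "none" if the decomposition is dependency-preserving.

F, G → D: restricted closure across fragments reaches D.
E, G → F: restricted closure across fragments reaches F.
D, F → E lies within R2.
E → G: restricted closure across fragments reaches G.
F → G lies within R1.
Every dependency is enforceable on the fragments, so the decomposition is dependency-preserving.

none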